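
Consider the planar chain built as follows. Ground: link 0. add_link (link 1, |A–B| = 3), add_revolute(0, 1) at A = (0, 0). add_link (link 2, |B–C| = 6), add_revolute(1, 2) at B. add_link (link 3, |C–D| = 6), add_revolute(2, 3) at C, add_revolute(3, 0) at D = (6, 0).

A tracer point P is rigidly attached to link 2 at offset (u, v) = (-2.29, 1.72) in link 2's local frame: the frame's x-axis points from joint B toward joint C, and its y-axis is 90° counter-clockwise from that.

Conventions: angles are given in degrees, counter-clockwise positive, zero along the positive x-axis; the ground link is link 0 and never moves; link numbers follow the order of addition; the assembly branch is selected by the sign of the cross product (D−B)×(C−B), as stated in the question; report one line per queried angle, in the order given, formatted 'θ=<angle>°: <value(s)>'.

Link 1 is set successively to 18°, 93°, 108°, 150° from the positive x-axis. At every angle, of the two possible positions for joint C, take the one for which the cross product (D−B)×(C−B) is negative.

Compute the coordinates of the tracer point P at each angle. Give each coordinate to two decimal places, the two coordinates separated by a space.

A=(0,0), D=(6.00,0)
θ=18°: B = A + 3.00·(cos18°, sin18°) = (2.8532, 0.9271)
θ=18°: |BD| = 3.2805
θ=18°: circle(B,6.00) ∩ circle(D,6.00): a=1.6403, h=5.7714
θ=18°:   candidates: C₊=(6.0575,5.9997) cross=18.933; C₋=(2.7956,-5.0727) cross=-18.933
θ=18°:   branch - wants cross < 0 → take C=(2.7956,-5.0727) (cross=-18.933)
θ=18°: ex = (C−B)/|BC| = (-0.0096,-1.0000); ey = (1.0000,-0.0096)
θ=18°: P = B + -2.29·ex + 1.72·ey = (4.5951,3.2005)
θ=93°: B = A + 3.00·(cos93°, sin93°) = (-0.1570, 2.9959)
θ=93°: |BD| = 6.8472
θ=93°: circle(B,6.00) ∩ circle(D,6.00): a=3.4236, h=4.9274
θ=93°:   candidates: C₊=(5.0774,5.9286) cross=33.739; C₋=(0.7656,-2.9328) cross=-33.739
θ=93°:   branch - wants cross < 0 → take C=(0.7656,-2.9328) (cross=-33.739)
θ=93°: ex = (C−B)/|BC| = (0.1538,-0.9881); ey = (0.9881,0.1538)
θ=93°: P = B + -2.29·ex + 1.72·ey = (1.1904,5.5231)
θ=108°: B = A + 3.00·(cos108°, sin108°) = (-0.9271, 2.8532)
θ=108°: |BD| = 7.4916
θ=108°: circle(B,6.00) ∩ circle(D,6.00): a=3.7458, h=4.6871
θ=108°:   candidates: C₊=(4.3215,5.7604) cross=35.114; C₋=(0.7514,-2.9073) cross=-35.114
θ=108°:   branch - wants cross < 0 → take C=(0.7514,-2.9073) (cross=-35.114)
θ=108°: ex = (C−B)/|BC| = (0.2797,-0.9601); ey = (0.9601,0.2797)
θ=108°: P = B + -2.29·ex + 1.72·ey = (0.0837,5.5329)
θ=150°: B = A + 3.00·(cos150°, sin150°) = (-2.5981, 1.5000)
θ=150°: |BD| = 8.7279
θ=150°: circle(B,6.00) ∩ circle(D,6.00): a=4.3640, h=4.1177
θ=150°:   candidates: C₊=(2.4086,4.8065) cross=35.939; C₋=(0.9933,-3.3065) cross=-35.939
θ=150°:   branch - wants cross < 0 → take C=(0.9933,-3.3065) (cross=-35.939)
θ=150°: ex = (C−B)/|BC| = (0.5986,-0.8011); ey = (0.8011,0.5986)
θ=150°: P = B + -2.29·ex + 1.72·ey = (-2.5909,4.3640)

θ=18°: 4.60 3.20
θ=93°: 1.19 5.52
θ=108°: 0.08 5.53
θ=150°: -2.59 4.36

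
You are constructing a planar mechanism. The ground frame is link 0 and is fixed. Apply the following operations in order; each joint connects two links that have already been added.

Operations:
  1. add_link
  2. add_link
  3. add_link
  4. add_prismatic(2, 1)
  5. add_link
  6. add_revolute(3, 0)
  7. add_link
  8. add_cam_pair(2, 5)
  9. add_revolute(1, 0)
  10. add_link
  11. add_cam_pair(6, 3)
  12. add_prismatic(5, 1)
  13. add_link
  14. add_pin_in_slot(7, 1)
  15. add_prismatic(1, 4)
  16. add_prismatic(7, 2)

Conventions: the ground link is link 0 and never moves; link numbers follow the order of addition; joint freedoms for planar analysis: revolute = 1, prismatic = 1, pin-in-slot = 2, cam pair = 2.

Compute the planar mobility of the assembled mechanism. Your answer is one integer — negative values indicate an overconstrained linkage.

(L,J1,J2)=(1,0,0); link0 fixed
link1: (2,0,0)
link2: (3,0,0)
link3: (4,0,0)
P 2-1 [J1]: (4,1,0)
link4: (5,1,0)
R 3-0 [J1]: (5,2,0)
link5: (6,2,0)
C 2-5 [J2]: (6,2,1)
R 1-0 [J1]: (6,3,1)
link6: (7,3,1)
C 6-3 [J2]: (7,3,2)
P 5-1 [J1]: (7,4,2)
link7: (8,4,2)
PS 7-1 [J2]: (8,4,3)
P 1-4 [J1]: (8,5,3)
P 7-2 [J1]: (8,6,3)
Grübler: 3·7 − 2·6 − 3 = 6

M = 6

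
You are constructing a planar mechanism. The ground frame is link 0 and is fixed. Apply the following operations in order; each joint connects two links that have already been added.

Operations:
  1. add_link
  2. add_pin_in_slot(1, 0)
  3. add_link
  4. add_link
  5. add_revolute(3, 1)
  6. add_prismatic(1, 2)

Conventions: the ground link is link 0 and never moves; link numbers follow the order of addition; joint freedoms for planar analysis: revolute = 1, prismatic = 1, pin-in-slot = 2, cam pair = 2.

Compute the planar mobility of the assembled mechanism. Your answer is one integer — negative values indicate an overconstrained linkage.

ground; <1,0,0>
#1 <2,0,0>
PS:1↔0 J2 <2,0,1>
#2 <3,0,1>
#3 <4,0,1>
R:3↔1 J1 <4,1,1>
P:1↔2 J1 <4,2,1>
3×3 − 2×2 − 1×1 = 4

M = 4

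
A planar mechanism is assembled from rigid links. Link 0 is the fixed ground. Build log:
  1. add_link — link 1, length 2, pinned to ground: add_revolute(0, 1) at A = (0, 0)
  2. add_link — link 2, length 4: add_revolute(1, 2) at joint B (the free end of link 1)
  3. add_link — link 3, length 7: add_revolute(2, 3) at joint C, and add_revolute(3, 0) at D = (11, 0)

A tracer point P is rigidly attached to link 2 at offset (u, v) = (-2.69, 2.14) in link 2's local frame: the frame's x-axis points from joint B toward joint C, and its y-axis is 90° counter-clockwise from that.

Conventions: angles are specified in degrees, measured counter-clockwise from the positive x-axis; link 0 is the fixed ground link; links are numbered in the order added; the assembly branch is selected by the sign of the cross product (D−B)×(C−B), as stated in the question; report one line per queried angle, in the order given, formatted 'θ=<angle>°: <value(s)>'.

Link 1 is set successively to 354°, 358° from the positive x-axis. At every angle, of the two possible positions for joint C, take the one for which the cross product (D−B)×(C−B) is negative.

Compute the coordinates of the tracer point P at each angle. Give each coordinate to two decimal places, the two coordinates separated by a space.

A=(0,0), D=(11.00,0)
θ=354°: B = A + 2.00·(cos354°, sin354°) = (1.9890, -0.2091)
θ=354°: |BD| = 9.0134
θ=354°: circle(B,4.00) ∩ circle(D,7.00): a=2.6761, h=2.9730
θ=354°:   candidates: C₊=(4.5954,2.8252) cross=26.797; C₋=(4.7334,-3.1192) cross=-26.797
θ=354°:   branch - wants cross < 0 → take C=(4.7334,-3.1192) (cross=-26.797)
θ=354°: ex = (C−B)/|BC| = (0.6861,-0.7275); ey = (0.7275,0.6861)
θ=354°: P = B + -2.69·ex + 2.14·ey = (1.7004,3.2162)
θ=358°: B = A + 2.00·(cos358°, sin358°) = (1.9988, -0.0698)
θ=358°: |BD| = 9.0015
θ=358°: circle(B,4.00) ∩ circle(D,7.00): a=2.6677, h=2.9805
θ=358°:   candidates: C₊=(4.6433,2.9313) cross=26.829; C₋=(4.6895,-3.0295) cross=-26.829
θ=358°:   branch - wants cross < 0 → take C=(4.6895,-3.0295) (cross=-26.829)
θ=358°: ex = (C−B)/|BC| = (0.6727,-0.7399); ey = (0.7399,0.6727)
θ=358°: P = B + -2.69·ex + 2.14·ey = (1.7727,3.3602)

θ=354°: 1.70 3.22
θ=358°: 1.77 3.36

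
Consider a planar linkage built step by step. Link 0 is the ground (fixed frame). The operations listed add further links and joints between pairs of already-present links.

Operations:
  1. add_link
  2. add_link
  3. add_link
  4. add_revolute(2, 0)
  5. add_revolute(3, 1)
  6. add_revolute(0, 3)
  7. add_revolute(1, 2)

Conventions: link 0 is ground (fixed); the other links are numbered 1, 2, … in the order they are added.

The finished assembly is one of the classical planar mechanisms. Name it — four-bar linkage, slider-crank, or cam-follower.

links: 4 (incl. ground); joints: 4 revolute, 0 prismatic, 0 higher (cam) pair, forming one closed loop
4 links in a single 4R loop → four-bar linkage

four-bar linkage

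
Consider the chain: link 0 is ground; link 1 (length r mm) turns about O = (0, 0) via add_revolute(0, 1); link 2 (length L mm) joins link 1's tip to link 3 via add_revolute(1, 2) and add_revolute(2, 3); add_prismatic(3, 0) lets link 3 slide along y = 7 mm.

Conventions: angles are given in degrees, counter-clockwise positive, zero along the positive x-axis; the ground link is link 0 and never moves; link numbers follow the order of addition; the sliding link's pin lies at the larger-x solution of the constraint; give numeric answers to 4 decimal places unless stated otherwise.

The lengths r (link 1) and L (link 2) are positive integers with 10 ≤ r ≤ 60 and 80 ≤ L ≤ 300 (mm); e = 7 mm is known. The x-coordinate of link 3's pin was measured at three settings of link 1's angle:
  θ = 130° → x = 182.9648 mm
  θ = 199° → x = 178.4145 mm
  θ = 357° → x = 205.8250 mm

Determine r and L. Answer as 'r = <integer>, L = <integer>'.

constraint per measurement: (x − r cos θ)² + (r sin θ − e)² = L²
subtracting the θ₁ and θ₂ equations cancels the r² and L² terms:
r = (x₁² − x₂²) / (2[(x₁cos θ₁ + e sin θ₁) − (x₂cos θ₂ + e sin θ₂)]) = 14.0000 → r = 14
L² = (x₁ − r cos θ₁)² + (r sin θ₁ − e)² = 36863.9835 → L = 192.0000 → L = 192
check at θ₃=357°: x = 205.8250 (printed 205.8250) ✓

r = 14, L = 192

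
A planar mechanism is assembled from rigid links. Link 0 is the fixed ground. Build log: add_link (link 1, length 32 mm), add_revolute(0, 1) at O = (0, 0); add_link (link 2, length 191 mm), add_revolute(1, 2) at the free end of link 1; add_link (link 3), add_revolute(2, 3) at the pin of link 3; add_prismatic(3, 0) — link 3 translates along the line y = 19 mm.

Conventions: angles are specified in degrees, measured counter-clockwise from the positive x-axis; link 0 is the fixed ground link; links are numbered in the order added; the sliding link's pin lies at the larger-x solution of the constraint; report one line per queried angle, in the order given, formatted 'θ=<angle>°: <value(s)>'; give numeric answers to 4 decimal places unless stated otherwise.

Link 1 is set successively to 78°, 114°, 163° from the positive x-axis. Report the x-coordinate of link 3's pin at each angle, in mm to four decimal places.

geometry: r = 32 mm, L = 191 mm, e = 19 mm
θ=78°: crank pin P = (r cos θ, r sin θ) = (6.653174, 31.300723)
θ=78°: h = r sin θ − e = 31.300723 − 19 = 12.300723
θ=78°: x = r cos θ + √(L² − h²) = 6.653174 + 190.603495 = 197.256669
θ=114°: crank pin P = (r cos θ, r sin θ) = (-13.015573, 29.233455)
θ=114°: h = r sin θ − e = 29.233455 − 19 = 10.233455
θ=114°: x = r cos θ + √(L² − h²) = -13.015573 + 190.725657 = 177.710085
θ=163°: crank pin P = (r cos θ, r sin θ) = (-30.601752, 9.355895)
θ=163°: h = r sin θ − e = 9.355895 − 19 = -9.644105
θ=163°: x = r cos θ + √(L² − h²) = -30.601752 + 190.756366 = 160.154614

θ=78°: 197.2567
θ=114°: 177.7101
θ=163°: 160.1546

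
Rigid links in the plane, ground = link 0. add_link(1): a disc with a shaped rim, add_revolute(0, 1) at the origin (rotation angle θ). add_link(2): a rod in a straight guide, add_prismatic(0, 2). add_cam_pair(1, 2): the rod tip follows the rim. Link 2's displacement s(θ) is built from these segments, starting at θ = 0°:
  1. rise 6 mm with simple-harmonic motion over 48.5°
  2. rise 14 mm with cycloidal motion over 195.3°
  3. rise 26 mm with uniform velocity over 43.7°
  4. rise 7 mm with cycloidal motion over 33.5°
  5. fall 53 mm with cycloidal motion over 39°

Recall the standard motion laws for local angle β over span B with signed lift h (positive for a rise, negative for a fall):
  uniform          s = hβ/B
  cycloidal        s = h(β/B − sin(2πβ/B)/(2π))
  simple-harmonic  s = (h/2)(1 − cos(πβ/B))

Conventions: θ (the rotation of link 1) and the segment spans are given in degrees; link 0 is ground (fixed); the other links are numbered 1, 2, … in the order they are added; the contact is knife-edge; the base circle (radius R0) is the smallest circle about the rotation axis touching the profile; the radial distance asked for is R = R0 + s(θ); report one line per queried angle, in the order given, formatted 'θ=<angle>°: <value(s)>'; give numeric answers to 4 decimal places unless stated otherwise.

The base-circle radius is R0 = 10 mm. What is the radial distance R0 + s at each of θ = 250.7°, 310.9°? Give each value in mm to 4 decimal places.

segment 1 (0° to 48.5°, simple-harmonic, h = 6) is passed completely: s = 0.0000 + (6) = 6.0000
segment 2 (48.5° to 243.8°, cycloidal, h = 14) is passed completely: s = 6.0000 + (14) = 20.0000
θ = 250.7° falls in segment 3 (243.8° to 287.5°, uniform, h = 26): β = 250.7 − 243.8 = 6.9°, B = 43.7°; Δs = 26·6.9/43.7 = 4.1053; s = 20.0000 + 4.1053 = 24.1053
segment 3 (243.8° to 287.5°, uniform, h = 26) is passed completely: s = 20.0000 + (26) = 46.0000
θ = 310.9° falls in segment 4 (287.5° to 321°, cycloidal, h = 7): β = 310.9 − 287.5 = 23.4°, B = 33.5°; Δs = 7·(0.6985 − sin(2π·0.6985)/(2π)) = 5.9458; s = 46.0000 + 5.9458 = 51.9458
θ=250.7°: R = R0 + s = 10 + 24.1053 = 34.1053
θ=310.9°: R = R0 + s = 10 + 51.9458 = 61.9458

θ=250.7°: 34.1053
θ=310.9°: 61.9458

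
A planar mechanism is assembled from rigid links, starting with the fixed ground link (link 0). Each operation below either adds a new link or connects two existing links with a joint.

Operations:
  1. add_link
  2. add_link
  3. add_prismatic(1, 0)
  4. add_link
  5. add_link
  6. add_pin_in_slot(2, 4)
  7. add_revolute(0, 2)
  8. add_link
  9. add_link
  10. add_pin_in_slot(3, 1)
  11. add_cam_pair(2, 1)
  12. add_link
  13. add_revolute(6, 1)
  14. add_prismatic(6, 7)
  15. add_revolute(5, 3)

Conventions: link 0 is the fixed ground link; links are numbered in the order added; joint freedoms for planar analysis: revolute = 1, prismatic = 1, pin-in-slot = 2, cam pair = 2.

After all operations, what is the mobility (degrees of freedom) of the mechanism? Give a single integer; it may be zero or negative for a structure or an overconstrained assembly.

L=1 J1=0 J2=0
add link → L=2 J1=0 J2=0
add link → L=3 J1=0 J2=0
P@1,0 dof=1 J1 → L=3 J1=1 J2=0
add link → L=4 J1=1 J2=0
add link → L=5 J1=1 J2=0
PS@2,4 dof=2 J2 → L=5 J1=1 J2=1
R@0,2 dof=1 J1 → L=5 J1=2 J2=1
add link → L=6 J1=2 J2=1
add link → L=7 J1=2 J2=1
PS@3,1 dof=2 J2 → L=7 J1=2 J2=2
C@2,1 dof=2 J2 → L=7 J1=2 J2=3
add link → L=8 J1=2 J2=3
R@6,1 dof=1 J1 → L=8 J1=3 J2=3
P@6,7 dof=1 J1 → L=8 J1=4 J2=3
R@5,3 dof=1 J1 → L=8 J1=5 J2=3
M=3(L−1)−2J1−J2=3·7−2·5−3=8

M = 8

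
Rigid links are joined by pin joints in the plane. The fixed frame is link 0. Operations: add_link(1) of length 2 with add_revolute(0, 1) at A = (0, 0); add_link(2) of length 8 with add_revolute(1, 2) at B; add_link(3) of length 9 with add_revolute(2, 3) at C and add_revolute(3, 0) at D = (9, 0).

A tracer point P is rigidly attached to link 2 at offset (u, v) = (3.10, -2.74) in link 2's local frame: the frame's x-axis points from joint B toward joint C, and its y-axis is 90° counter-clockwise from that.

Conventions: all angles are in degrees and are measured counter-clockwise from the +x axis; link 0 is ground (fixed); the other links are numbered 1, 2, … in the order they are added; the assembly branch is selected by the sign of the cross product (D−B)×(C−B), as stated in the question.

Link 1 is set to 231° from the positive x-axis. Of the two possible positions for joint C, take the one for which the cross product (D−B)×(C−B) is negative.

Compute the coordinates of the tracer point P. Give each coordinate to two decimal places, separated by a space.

A=(0,0), D=(9.00,0)
B = A + 2.00·(cos231°, sin231°) = (-1.2586, -1.5543)
|BD| = 10.3757
circle(B,8.00) ∩ circle(D,9.00): a=4.3686, h=6.7019
  candidates: C₊=(2.0568,5.7264) cross=69.537; C₋=(4.0646,-7.5261) cross=-69.537
  branch - wants cross < 0 → take C=(4.0646,-7.5261) (cross=-69.537)
ex = (C−B)/|BC| = (0.6654,-0.7465); ey = (0.7465,0.6654)
P = B + 3.10·ex + -2.74·ey = (-1.2412,-5.6916)

-1.24 -5.69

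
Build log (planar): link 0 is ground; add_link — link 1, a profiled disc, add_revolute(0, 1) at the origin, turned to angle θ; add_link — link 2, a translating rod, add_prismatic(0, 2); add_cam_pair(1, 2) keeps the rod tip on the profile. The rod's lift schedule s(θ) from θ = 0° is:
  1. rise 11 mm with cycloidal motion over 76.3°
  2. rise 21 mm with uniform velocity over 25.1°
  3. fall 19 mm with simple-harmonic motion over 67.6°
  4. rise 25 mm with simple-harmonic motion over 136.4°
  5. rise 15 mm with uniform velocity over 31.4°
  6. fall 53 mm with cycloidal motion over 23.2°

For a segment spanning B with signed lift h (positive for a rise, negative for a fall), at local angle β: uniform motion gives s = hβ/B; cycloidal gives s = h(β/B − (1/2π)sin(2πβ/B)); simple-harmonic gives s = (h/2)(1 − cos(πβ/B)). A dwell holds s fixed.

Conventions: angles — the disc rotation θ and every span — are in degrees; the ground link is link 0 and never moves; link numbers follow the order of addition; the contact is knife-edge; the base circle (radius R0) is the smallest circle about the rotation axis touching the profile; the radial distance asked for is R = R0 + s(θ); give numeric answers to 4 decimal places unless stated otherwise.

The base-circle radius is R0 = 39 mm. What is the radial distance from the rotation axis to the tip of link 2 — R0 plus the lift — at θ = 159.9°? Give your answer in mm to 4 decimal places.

seg 1 [0°–76.3°] cycloidal, h=11: full span → s += 11 → s = 11.0000
seg 2 [76.3°–101.4°] uniform, h=21: full span → s += 21 → s = 32.0000
seg 3 [101.4°–169°] simple-harmonic, h=-19: θ=159.9° here. β=58.5, B=67.6. -19/2·(1 − cos(π·0.8654)) = -18.1630 → s = 13.8370
R = R0 + s = 39 + 13.8370 = 52.8370

52.8370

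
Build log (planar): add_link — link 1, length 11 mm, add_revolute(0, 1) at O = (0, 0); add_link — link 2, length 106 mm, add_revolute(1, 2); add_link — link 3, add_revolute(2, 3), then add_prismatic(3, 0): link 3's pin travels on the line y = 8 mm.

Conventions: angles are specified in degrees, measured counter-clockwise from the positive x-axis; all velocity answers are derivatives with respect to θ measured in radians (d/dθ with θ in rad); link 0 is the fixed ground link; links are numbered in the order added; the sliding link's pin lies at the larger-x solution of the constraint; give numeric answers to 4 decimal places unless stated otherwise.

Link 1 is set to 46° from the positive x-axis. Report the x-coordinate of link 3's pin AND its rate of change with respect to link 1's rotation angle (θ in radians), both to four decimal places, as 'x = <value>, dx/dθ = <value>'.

geometry: r = 11 mm, L = 106 mm, e = 8 mm
crank pin P = (r cos θ, r sin θ) = (7.641242, 7.912738)
h = r sin θ − e = 7.912738 − 8 = -0.087262
x = r cos θ + √(L² − h²) = 7.641242 + 105.999964 = 113.641206
dx/dθ = −r sin θ − h·r cos θ/√(L² − h²) (θ in radians; h = -0.087262) = -7.906447

x = 113.6412, dx/dθ = -7.9064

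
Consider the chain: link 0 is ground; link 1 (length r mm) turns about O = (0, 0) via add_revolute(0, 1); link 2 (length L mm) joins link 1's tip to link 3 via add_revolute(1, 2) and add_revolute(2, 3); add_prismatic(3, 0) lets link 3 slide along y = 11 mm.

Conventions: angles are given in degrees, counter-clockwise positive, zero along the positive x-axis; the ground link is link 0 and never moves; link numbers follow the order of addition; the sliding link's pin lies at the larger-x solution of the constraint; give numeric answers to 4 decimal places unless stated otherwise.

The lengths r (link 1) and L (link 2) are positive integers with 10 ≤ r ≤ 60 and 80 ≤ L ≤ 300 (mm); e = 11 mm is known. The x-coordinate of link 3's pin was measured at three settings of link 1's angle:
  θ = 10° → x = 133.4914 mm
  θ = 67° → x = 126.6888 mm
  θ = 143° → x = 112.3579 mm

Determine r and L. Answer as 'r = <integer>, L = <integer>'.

constraint per measurement: (x − r cos θ)² + (r sin θ − e)² = L²
subtracting the θ₁ and θ₂ equations cancels the r² and L² terms:
r = (x₁² − x₂²) / (2[(x₁cos θ₁ + e sin θ₁) − (x₂cos θ₂ + e sin θ₂)]) = 11.9999 → r = 12
L² = (x₁ − r cos θ₁)² + (r sin θ₁ − e)² = 14883.9900 → L = 122.0000 → L = 122
check at θ₃=143°: x = 112.3579 (printed 112.3579) ✓

r = 12, L = 122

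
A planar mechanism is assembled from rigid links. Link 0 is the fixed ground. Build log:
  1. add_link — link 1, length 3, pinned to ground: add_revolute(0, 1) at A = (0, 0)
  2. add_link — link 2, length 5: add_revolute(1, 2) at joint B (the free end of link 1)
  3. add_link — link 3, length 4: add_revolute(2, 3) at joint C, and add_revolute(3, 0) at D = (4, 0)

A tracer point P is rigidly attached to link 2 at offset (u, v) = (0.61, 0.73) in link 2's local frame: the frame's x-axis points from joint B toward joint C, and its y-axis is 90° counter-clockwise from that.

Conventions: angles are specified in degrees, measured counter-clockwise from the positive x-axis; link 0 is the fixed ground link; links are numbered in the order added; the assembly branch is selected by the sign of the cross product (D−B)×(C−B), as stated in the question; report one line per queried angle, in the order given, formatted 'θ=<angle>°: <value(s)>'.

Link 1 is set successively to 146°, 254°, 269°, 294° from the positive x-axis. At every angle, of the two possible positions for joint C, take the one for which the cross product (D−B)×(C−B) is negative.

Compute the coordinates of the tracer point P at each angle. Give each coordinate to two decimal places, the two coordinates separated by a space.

A=(0,0), D=(4.00,0)
θ=146°: B = A + 3.00·(cos146°, sin146°) = (-2.4871, 1.6776)
θ=146°: |BD| = 6.7005
θ=146°: circle(B,5.00) ∩ circle(D,4.00): a=4.0218, h=2.9706
θ=146°:   candidates: C₊=(2.1504,3.5467) cross=19.905; C₋=(0.6629,-2.2054) cross=-19.905
θ=146°:   branch - wants cross < 0 → take C=(0.6629,-2.2054) (cross=-19.905)
θ=146°: ex = (C−B)/|BC| = (0.6300,-0.7766); ey = (0.7766,0.6300)
θ=146°: P = B + 0.61·ex + 0.73·ey = (-1.5359,1.6638)
θ=254°: B = A + 3.00·(cos254°, sin254°) = (-0.8269, -2.8838)
θ=254°: |BD| = 5.6227
θ=254°: circle(B,5.00) ∩ circle(D,4.00): a=3.6117, h=3.4577
θ=254°:   candidates: C₊=(0.5002,1.9369) cross=19.442; C₋=(4.0470,-3.9997) cross=-19.442
θ=254°:   branch - wants cross < 0 → take C=(4.0470,-3.9997) (cross=-19.442)
θ=254°: ex = (C−B)/|BC| = (0.9748,-0.2232); ey = (0.2232,0.9748)
θ=254°: P = B + 0.61·ex + 0.73·ey = (-0.0694,-2.3083)
θ=269°: B = A + 3.00·(cos269°, sin269°) = (-0.0524, -2.9995)
θ=269°: |BD| = 5.0417
θ=269°: circle(B,5.00) ∩ circle(D,4.00): a=3.4134, h=3.6536
θ=269°:   candidates: C₊=(0.5175,1.9679) cross=18.420; C₋=(4.8649,-3.9054) cross=-18.420
θ=269°:   branch - wants cross < 0 → take C=(4.8649,-3.9054) (cross=-18.420)
θ=269°: ex = (C−B)/|BC| = (0.9835,-0.1812); ey = (0.1812,0.9835)
θ=269°: P = B + 0.61·ex + 0.73·ey = (0.6798,-2.3921)
θ=294°: B = A + 3.00·(cos294°, sin294°) = (1.2202, -2.7406)
θ=294°: |BD| = 3.9036
θ=294°: circle(B,5.00) ∩ circle(D,4.00): a=3.1046, h=3.9194
θ=294°:   candidates: C₊=(0.6793,2.2300) cross=15.300; C₋=(6.1827,-3.3520) cross=-15.300
θ=294°:   branch - wants cross < 0 → take C=(6.1827,-3.3520) (cross=-15.300)
θ=294°: ex = (C−B)/|BC| = (0.9925,-0.1223); ey = (0.1223,0.9925)
θ=294°: P = B + 0.61·ex + 0.73·ey = (1.9149,-2.0907)

θ=146°: -1.54 1.66
θ=254°: -0.07 -2.31
θ=269°: 0.68 -2.39
θ=294°: 1.91 -2.09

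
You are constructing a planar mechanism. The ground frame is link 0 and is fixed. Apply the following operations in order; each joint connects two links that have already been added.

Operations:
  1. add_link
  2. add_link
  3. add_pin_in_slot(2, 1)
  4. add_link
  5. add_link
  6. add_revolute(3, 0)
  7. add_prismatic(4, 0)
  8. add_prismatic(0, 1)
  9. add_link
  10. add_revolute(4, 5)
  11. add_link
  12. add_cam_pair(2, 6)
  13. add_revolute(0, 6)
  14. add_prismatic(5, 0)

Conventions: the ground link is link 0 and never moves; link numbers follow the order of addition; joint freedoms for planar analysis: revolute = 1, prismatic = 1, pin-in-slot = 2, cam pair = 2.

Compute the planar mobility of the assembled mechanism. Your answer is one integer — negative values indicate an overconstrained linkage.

link 0 = ground. State L|J1|J2 = 1|0|0
+link1  2|0|0
+link2  3|0|0
PS(2,1) f=2→J2  3|0|1
+link3  4|0|1
+link4  5|0|1
R(3,0) f=1→J1  5|1|1
P(4,0) f=1→J1  5|2|1
P(0,1) f=1→J1  5|3|1
+link5  6|3|1
R(4,5) f=1→J1  6|4|1
+link6  7|4|1
C(2,6) f=2→J2  7|4|2
R(0,6) f=1→J1  7|5|2
P(5,0) f=1→J1  7|6|2
M = 3(7−1)−2·6−2 = 18−12−2 = 4

M = 4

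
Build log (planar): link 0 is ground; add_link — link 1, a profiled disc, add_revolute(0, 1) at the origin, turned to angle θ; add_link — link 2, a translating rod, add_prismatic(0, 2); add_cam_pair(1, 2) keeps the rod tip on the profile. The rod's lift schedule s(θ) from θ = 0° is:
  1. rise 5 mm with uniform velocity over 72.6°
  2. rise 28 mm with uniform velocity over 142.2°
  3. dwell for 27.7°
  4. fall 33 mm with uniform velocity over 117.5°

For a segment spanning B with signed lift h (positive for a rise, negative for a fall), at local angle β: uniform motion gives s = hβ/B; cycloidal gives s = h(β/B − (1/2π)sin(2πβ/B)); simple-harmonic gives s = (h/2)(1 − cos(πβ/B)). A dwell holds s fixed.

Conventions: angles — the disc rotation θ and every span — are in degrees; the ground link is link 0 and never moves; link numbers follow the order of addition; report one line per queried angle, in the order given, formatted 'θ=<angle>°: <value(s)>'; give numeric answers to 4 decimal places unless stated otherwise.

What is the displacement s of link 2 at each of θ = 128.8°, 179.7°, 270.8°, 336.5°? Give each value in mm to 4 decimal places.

seg 1 [0°–72.6°] uniform, h=5: full span → s += 5 → s = 5.0000
seg 2 [72.6°–214.8°] uniform, h=28: θ=128.8° here. β=56.2, B=142.2. 28·56.2/142.2 = 11.0661 → s = 16.0661
seg 2 [72.6°–214.8°] uniform, h=28: θ=179.7° here. β=107.1, B=142.2. 28·107.1/142.2 = 21.0886 → s = 26.0886
seg 2 [72.6°–214.8°] uniform, h=28: full span → s += 28 → s = 33.0000
seg 3 [214.8°–242.5°] dwell: s stays 33.0000
seg 4 [242.5°–360°] uniform, h=-33: θ=270.8° here. β=28.3, B=117.5. -33·28.3/117.5 = -7.9481 → s = 25.0519
seg 4 [242.5°–360°] uniform, h=-33: θ=336.5° here. β=94, B=117.5. -33·94/117.5 = -26.4000 → s = 6.6000

θ=128.8°: 16.0661
θ=179.7°: 26.0886
θ=270.8°: 25.0519
θ=336.5°: 6.6000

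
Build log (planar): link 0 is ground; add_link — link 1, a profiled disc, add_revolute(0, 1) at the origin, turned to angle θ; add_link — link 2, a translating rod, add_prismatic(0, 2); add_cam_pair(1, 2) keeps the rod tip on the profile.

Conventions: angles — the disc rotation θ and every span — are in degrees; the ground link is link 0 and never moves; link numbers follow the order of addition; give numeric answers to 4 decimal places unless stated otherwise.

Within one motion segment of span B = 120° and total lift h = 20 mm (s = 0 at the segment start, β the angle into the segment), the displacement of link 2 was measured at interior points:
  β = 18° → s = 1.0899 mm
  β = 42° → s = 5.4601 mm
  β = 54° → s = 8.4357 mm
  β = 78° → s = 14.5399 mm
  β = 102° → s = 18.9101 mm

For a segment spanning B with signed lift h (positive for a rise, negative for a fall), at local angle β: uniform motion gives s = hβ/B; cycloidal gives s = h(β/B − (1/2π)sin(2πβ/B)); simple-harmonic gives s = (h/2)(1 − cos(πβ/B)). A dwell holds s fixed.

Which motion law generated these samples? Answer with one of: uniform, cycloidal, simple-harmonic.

candidates at β/B = r: uniform s = h·r (linear in β); cycloidal s = h·(r − sin(2πr)/(2π)); simple-harmonic s = (h/2)(1 − cos(πr))
β=18°: printed 1.0899 | uniform 3.0000, cycloidal 0.4248, simple-harmonic 1.0899
β=42°: printed 5.4601 | uniform 7.0000, cycloidal 4.4248, simple-harmonic 5.4601
β=54°: printed 8.4357 | uniform 9.0000, cycloidal 8.0164, simple-harmonic 8.4357
β=78°: printed 14.5399 | uniform 13.0000, cycloidal 15.5752, simple-harmonic 14.5399
β=102°: printed 18.9101 | uniform 17.0000, cycloidal 19.5752, simple-harmonic 18.9101
only one law matches every sample → simple-harmonic

simple-harmonic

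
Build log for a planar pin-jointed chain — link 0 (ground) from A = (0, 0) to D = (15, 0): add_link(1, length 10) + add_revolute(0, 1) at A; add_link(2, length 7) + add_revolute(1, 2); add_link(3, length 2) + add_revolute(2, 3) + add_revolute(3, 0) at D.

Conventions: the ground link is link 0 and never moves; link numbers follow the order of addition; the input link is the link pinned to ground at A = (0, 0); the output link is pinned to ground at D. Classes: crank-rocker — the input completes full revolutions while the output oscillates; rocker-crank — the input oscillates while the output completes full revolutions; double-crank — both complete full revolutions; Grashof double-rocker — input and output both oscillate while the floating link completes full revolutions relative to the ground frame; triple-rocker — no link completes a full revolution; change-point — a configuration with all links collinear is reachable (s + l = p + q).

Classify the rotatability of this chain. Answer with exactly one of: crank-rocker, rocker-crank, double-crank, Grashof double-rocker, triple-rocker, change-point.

lengths: ground=15, input=10, coupler=7, output=2
sorted: s=2 (shortest), l=15 (longest), p+q=17
s + l = 17 vs p + q = 17
s + l = p + q → change-point (collinear configuration reachable)

change-point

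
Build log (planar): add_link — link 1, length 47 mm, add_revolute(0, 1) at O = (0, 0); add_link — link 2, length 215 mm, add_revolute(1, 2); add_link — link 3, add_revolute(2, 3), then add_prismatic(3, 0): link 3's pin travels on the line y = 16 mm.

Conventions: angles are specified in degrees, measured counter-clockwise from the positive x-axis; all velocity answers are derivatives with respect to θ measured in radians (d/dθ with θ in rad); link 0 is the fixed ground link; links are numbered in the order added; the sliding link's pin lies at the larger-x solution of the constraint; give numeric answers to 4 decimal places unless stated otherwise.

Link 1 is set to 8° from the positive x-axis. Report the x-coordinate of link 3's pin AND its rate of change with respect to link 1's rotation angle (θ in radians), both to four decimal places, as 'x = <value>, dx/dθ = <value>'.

geometry: r = 47 mm, L = 215 mm, e = 16 mm
crank pin P = (r cos θ, r sin θ) = (46.542599, 6.541136)
h = r sin θ − e = 6.541136 − 16 = -9.458864
x = r cos θ + √(L² − h²) = 46.542599 + 214.791829 = 261.334428
dx/dθ = −r sin θ − h·r cos θ/√(L² − h²) (θ in radians; h = -9.458864) = -4.491523

x = 261.3344, dx/dθ = -4.4915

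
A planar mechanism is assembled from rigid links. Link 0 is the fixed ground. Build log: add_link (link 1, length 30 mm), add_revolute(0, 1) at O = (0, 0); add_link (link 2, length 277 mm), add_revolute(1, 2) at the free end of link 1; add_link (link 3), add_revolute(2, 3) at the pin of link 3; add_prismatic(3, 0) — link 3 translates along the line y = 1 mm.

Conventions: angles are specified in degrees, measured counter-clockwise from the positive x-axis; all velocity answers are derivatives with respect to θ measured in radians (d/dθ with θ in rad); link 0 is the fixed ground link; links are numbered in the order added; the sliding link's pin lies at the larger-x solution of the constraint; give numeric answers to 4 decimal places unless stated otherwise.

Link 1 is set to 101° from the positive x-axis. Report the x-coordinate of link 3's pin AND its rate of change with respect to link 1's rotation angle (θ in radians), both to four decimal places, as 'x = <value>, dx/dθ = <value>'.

geometry: r = 30 mm, L = 277 mm, e = 1 mm
crank pin P = (r cos θ, r sin θ) = (-5.724270, 29.448816)
h = r sin θ − e = 29.448816 − 1 = 28.448816
x = r cos θ + √(L² − h²) = -5.724270 + 275.535233 = 269.810964
dx/dθ = −r sin θ − h·r cos θ/√(L² − h²) (θ in radians; h = 28.448816) = -28.857789

x = 269.8110, dx/dθ = -28.8578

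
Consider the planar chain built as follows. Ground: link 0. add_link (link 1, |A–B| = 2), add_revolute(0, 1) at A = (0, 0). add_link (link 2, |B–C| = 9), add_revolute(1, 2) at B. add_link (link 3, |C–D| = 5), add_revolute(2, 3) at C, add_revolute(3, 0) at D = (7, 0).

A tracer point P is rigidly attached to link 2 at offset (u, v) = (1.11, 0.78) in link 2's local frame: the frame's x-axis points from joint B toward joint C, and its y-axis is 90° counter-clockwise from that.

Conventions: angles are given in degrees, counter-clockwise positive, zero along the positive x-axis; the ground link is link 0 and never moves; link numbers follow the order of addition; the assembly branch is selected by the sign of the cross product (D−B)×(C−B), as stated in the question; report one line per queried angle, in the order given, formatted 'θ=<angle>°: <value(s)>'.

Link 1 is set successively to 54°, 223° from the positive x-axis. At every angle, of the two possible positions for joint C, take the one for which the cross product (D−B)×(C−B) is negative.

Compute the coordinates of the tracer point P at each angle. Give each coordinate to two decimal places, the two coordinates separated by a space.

A=(0,0), D=(7.00,0)
θ=54°: B = A + 2.00·(cos54°, sin54°) = (1.1756, 1.6180)
θ=54°: |BD| = 6.0450
θ=54°: circle(B,9.00) ∩ circle(D,5.00): a=7.6544, h=4.7339
θ=54°:   candidates: C₊=(9.8178,4.1304) cross=28.616; C₋=(7.2836,-4.9920) cross=-28.616
θ=54°:   branch - wants cross < 0 → take C=(7.2836,-4.9920) (cross=-28.616)
θ=54°: ex = (C−B)/|BC| = (0.6787,-0.7344); ey = (0.7344,0.6787)
θ=54°: P = B + 1.11·ex + 0.78·ey = (2.5018,1.3322)
θ=223°: B = A + 2.00·(cos223°, sin223°) = (-1.4627, -1.3640)
θ=223°: |BD| = 8.5719
θ=223°: circle(B,9.00) ∩ circle(D,5.00): a=7.5524, h=4.8950
θ=223°:   candidates: C₊=(5.2146,4.6704) cross=41.959; C₋=(6.7724,-4.9948) cross=-41.959
θ=223°:   branch - wants cross < 0 → take C=(6.7724,-4.9948) (cross=-41.959)
θ=223°: ex = (C−B)/|BC| = (0.9150,-0.4034); ey = (0.4034,0.9150)
θ=223°: P = B + 1.11·ex + 0.78·ey = (-0.1324,-1.0981)

θ=54°: 2.50 1.33
θ=223°: -0.13 -1.10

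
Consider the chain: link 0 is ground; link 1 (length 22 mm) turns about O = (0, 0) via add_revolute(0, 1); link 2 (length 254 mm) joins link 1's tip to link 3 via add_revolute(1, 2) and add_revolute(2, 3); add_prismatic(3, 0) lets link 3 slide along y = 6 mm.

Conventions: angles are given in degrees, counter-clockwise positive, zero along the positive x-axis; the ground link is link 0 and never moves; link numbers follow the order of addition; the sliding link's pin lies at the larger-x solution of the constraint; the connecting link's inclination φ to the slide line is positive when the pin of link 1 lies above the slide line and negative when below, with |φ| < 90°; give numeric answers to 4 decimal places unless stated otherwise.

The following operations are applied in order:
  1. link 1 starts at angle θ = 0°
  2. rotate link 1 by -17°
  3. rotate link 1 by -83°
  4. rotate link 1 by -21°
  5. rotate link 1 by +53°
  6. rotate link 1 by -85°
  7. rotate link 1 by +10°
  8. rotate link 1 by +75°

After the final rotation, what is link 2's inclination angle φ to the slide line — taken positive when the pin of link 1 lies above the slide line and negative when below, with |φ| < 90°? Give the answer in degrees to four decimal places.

geometry: r = 22 mm, L = 254 mm, e = 6 mm; θ starts at 0°
rotate link 1 by -17°: θ ← 0° -17° = -17°
rotate link 1 by -83°: θ ← -17° -83° = -100°
rotate link 1 by -21°: θ ← -100° -21° = -121°
rotate link 1 by +53°: θ ← -121° +53° = -68°
rotate link 1 by -85°: θ ← -68° -85° = -153°
rotate link 1 by +10°: θ ← -153° +10° = -143°
rotate link 1 by +75°: θ ← -143° +75° = -68°
h = r sin θ − e = -20.398045 − 6 = -26.398045
sin φ = h / L = -26.398045 / 254 = -0.10392931
φ = arcsin(-0.10392931) = -5.965483°

-5.9655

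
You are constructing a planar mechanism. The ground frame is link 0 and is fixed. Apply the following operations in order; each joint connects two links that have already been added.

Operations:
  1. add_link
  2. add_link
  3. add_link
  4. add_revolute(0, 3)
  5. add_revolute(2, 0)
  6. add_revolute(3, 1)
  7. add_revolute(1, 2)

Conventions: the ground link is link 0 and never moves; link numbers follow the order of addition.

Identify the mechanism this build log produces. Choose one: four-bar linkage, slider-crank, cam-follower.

links: 4 (incl. ground); joints: 4 revolute, 0 prismatic, 0 higher (cam) pair, forming one closed loop
4 links in a single 4R loop → four-bar linkage

four-bar linkage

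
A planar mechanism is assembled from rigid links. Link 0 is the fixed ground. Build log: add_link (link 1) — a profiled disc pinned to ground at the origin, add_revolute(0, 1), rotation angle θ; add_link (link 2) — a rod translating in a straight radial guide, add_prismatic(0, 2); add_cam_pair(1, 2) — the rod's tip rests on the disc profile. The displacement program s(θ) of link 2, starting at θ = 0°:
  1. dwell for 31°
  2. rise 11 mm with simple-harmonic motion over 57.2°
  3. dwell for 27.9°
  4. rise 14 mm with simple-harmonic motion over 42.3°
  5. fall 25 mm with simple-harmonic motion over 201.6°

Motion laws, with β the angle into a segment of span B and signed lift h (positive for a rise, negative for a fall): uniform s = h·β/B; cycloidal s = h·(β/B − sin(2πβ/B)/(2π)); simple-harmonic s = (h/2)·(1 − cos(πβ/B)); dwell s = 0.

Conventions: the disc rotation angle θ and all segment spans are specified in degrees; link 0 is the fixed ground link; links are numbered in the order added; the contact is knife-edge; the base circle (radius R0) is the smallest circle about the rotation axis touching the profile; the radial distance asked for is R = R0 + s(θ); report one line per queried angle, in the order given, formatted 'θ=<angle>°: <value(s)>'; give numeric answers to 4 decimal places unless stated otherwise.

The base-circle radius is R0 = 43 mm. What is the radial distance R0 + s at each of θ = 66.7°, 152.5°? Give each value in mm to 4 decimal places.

seg 1 [0°–31°] dwell: s stays 0.0000
seg 2 [31°–88.2°] simple-harmonic, h=11: θ=66.7° here. β=35.7, B=57.2. 11/2·(1 − cos(π·0.6241)) = 7.5908 → s = 7.5908
seg 2 [31°–88.2°] simple-harmonic, h=11: full span → s += 11 → s = 11.0000
seg 3 [88.2°–116.1°] dwell: s stays 11.0000
seg 4 [116.1°–158.4°] simple-harmonic, h=14: θ=152.5° here. β=36.4, B=42.3. 14/2·(1 − cos(π·0.8605)) = 13.3387 → s = 24.3387
θ=66.7°: R = R0 + s = 43 + 7.5908 = 50.5908
θ=152.5°: R = R0 + s = 43 + 24.3387 = 67.3387

θ=66.7°: 50.5908
θ=152.5°: 67.3387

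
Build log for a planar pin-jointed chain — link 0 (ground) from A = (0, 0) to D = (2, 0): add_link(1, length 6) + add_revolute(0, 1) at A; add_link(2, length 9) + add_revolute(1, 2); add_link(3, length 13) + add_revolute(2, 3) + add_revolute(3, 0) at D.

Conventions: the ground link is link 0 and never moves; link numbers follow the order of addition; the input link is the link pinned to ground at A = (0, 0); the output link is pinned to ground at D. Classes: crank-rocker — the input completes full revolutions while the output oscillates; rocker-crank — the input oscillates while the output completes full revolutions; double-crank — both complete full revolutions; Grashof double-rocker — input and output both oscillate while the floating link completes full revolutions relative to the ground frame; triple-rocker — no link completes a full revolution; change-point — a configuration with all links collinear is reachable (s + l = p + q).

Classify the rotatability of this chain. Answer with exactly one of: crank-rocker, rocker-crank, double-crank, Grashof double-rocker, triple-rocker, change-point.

lengths: ground=2, input=6, coupler=9, output=13
sorted: s=2 (shortest), l=13 (longest), p+q=15
s + l = 15 vs p + q = 15
s + l = p + q → change-point (collinear configuration reachable)

change-point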